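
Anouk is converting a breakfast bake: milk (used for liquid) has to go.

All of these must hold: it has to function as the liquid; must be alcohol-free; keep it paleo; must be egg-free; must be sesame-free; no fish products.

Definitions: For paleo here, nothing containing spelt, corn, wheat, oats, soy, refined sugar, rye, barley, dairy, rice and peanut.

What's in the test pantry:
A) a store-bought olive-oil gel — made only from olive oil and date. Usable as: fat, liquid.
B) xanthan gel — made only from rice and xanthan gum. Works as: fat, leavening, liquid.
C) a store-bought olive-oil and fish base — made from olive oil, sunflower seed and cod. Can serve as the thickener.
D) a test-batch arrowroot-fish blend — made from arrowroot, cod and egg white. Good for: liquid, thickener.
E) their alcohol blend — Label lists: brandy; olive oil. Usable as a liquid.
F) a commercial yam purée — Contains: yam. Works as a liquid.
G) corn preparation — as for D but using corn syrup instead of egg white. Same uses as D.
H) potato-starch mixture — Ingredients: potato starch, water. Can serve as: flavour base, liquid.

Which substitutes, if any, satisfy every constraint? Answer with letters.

A: works as a liquid, paleo, no sesame — valid
B: has rice, so not paleo — reject
C: not usable as a liquid; has cod, so not fish-free — out
D: has cod, so not fish-free; has egg white, so not egg-free — no
E: has brandy, so not alcohol-free — out
F: only yam; none excluded — keep
G: has corn syrup, so not paleo; has cod, so not fish-free — no
H: no egg, no sesame — keep

A, F, H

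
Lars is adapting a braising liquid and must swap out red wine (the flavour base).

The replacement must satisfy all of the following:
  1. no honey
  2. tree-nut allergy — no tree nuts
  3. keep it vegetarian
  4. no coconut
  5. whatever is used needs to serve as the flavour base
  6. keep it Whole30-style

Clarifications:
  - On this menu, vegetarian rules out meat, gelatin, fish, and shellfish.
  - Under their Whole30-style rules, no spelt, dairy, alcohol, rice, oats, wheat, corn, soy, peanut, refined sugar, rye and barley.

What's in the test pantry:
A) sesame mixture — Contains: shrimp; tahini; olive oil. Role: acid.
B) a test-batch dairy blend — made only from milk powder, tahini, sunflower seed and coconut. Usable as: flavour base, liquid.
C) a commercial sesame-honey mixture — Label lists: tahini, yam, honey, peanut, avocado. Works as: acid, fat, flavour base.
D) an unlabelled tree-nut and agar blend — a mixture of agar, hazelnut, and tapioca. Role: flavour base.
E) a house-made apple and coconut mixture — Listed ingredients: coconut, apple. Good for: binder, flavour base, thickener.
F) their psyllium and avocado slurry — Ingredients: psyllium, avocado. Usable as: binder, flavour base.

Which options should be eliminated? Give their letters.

A: not usable as a flavour base; has shrimp, so not vegetarian — no
B: has milk powder, so not Whole30-style; has coconut, so not coconut-free — out
C: has peanut, so not Whole30-style; has honey, so not honey-free — reject
D: has hazelnut, so not tree-nut-free — no
E: has coconut, so not coconut-free — no
F: every rule checks out — valid

A, B, C, D, E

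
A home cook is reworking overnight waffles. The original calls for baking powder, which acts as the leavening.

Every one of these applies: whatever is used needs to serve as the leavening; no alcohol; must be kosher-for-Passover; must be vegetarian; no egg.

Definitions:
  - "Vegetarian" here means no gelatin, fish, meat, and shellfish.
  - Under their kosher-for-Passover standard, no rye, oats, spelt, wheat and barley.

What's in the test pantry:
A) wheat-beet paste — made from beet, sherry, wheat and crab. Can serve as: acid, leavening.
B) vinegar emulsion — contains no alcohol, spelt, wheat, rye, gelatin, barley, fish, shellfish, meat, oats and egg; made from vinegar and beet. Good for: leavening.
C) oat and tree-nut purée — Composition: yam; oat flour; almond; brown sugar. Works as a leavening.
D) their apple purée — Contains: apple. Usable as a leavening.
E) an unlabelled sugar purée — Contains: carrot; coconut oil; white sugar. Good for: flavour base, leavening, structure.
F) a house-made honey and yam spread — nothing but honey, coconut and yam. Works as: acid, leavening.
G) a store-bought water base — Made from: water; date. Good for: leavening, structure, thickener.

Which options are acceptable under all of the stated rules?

A: has crab, so not vegetarian; has wheat, so not kosher-for-Passover (and 1 more) — reject
B: vegetarian, no egg — OK
C: has oat flour, so not kosher-for-Passover — reject
D: nothing on the exclusion list — keep
E: only coconut oil, white sugar, and carrot; none excluded — OK
F: every rule checks out — valid
G: works as a leavening, no alcohol, no egg — valid

B, D, E, F, G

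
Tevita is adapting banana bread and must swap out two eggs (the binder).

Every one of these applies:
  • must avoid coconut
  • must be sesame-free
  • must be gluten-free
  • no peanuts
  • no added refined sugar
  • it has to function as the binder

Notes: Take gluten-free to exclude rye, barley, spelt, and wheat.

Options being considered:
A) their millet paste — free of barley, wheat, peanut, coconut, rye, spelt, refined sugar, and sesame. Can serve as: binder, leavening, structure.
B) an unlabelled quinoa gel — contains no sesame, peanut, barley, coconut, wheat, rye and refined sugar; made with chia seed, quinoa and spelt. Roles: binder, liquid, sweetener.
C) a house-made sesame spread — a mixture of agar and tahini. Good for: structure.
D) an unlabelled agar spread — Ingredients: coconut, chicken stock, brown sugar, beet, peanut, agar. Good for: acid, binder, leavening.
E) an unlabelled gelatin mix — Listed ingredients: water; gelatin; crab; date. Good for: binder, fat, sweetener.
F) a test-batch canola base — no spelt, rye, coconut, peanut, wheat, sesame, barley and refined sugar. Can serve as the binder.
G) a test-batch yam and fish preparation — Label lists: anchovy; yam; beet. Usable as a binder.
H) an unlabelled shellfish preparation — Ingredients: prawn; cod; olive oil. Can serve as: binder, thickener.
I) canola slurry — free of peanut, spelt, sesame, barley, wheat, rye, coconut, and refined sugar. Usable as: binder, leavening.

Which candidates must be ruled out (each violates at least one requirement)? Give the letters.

B, C, D

A: no refined sugar, no sesame — valid
B: has spelt, so not gluten-free — reject
C: not usable as a binder; has tahini, so not sesame-free — no
D: has coconut, so not coconut-free; has peanut, so not peanut-free (and 1 more) — reject
E: gelatin and crab etc. — none of it excluded — keep
F: every rule checks out — keep
G: only anchovy, beet, and yam; none excluded — valid
H: nothing on the exclusion list — valid
I: works as a binder, no peanut, no refined sugar — valid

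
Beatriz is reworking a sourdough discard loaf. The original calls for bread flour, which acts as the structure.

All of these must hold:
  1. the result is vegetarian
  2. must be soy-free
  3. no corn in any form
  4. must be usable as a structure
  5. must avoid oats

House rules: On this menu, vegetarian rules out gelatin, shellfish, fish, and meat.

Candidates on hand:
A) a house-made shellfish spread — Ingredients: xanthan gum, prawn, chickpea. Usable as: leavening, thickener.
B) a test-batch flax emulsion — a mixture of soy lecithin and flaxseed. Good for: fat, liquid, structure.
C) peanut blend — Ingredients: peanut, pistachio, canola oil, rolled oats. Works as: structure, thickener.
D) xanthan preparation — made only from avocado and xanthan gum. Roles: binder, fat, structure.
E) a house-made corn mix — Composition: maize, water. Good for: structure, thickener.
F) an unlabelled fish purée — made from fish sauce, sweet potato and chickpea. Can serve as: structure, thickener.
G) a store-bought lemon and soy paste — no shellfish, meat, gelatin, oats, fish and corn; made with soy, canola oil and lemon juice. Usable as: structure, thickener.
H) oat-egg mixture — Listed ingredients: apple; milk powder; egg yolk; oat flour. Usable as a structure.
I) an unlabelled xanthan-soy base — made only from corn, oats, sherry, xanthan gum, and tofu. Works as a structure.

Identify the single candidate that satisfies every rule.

A: not usable as a structure; has prawn, so not vegetarian — reject
B: has soy lecithin, so not soy-free — reject
C: has rolled oats, so not oat-free — no
D: all constraints satisfied — OK
E: has maize, so not corn-free — out
F: has fish sauce, so not vegetarian — no
G: has soy, so not soy-free — no
H: has oat flour, so not oat-free — out
I: has tofu, so not soy-free; has oats, so not oat-free (and 1 more) — out

D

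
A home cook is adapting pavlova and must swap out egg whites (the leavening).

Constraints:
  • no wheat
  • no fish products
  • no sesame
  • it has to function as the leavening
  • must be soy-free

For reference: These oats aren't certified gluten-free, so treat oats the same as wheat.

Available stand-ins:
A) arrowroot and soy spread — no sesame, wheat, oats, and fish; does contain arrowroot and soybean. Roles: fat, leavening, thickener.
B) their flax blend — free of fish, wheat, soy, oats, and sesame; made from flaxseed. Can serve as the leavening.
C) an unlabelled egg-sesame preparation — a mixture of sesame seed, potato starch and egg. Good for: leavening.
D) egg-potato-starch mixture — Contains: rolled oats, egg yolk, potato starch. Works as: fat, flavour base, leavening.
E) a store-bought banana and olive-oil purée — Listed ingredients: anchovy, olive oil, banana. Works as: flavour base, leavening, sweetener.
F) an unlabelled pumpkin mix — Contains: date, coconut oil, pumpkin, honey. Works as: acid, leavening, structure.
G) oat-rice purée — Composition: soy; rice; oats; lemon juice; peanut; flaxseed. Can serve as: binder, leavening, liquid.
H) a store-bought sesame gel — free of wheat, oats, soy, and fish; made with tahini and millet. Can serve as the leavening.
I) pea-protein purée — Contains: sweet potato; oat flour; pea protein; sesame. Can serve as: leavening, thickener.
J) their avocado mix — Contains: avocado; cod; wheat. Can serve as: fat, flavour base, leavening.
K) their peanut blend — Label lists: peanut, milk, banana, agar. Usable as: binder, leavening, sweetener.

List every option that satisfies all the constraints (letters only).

B, F, K

A: has soybean, so not soy-free — reject
B: all constraints satisfied — valid
C: has sesame seed, so not sesame-free — out
D: has rolled oats, so not wheat-free — no
E: has anchovy, so not fish-free — no
F: every rule checks out — valid
G: has soy, so not soy-free; has oats, so not wheat-free — no
H: has tahini, so not sesame-free — no
I: has sesame, so not sesame-free; has oat flour, so not wheat-free — reject
J: has wheat, so not wheat-free; has cod, so not fish-free — no
K: no fish, no sesame — OK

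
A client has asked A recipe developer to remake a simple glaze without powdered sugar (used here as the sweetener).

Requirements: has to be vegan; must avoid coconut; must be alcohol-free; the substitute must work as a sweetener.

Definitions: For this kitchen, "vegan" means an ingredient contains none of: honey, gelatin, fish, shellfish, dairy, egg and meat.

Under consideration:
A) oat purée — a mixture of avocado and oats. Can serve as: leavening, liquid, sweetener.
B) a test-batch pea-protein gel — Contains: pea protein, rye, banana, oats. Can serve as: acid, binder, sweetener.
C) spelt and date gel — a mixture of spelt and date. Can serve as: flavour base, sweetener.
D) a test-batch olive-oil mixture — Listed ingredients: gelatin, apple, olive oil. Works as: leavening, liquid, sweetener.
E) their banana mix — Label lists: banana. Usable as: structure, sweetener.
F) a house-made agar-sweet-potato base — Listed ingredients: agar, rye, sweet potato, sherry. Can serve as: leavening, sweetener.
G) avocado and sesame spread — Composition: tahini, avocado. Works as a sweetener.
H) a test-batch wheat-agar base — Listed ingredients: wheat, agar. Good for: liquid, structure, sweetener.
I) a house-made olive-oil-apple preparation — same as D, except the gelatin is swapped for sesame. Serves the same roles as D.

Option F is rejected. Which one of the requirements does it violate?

usable as a sweetener: satisfied
vegan: satisfied
alcohol-free: has sherry — fails
coconut-free: satisfied

alcohol-free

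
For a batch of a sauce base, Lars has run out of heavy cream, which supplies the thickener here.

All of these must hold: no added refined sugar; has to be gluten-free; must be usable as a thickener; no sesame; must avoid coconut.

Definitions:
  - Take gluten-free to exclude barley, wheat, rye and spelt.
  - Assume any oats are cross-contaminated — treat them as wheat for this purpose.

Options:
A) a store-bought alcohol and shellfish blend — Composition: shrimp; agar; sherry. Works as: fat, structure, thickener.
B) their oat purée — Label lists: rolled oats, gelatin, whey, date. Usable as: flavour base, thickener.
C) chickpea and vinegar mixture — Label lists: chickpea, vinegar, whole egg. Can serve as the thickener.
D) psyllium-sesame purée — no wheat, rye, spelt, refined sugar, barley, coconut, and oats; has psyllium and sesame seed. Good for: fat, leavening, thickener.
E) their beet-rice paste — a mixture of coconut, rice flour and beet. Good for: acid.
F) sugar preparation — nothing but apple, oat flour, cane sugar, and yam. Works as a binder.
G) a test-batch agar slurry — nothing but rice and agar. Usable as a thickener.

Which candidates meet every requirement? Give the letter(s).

A, C, G

A: no sesame, no refined sugar — keep
B: has rolled oats, so not gluten-free — no
C: only whole egg, vinegar and chickpea; none excluded — OK
D: has sesame seed, so not sesame-free — reject
E: not usable as a thickener; has coconut, so not coconut-free — no
F: not usable as a thickener; has oat flour, so not gluten-free (and 1 more) — no
G: only rice and agar; none excluded — OK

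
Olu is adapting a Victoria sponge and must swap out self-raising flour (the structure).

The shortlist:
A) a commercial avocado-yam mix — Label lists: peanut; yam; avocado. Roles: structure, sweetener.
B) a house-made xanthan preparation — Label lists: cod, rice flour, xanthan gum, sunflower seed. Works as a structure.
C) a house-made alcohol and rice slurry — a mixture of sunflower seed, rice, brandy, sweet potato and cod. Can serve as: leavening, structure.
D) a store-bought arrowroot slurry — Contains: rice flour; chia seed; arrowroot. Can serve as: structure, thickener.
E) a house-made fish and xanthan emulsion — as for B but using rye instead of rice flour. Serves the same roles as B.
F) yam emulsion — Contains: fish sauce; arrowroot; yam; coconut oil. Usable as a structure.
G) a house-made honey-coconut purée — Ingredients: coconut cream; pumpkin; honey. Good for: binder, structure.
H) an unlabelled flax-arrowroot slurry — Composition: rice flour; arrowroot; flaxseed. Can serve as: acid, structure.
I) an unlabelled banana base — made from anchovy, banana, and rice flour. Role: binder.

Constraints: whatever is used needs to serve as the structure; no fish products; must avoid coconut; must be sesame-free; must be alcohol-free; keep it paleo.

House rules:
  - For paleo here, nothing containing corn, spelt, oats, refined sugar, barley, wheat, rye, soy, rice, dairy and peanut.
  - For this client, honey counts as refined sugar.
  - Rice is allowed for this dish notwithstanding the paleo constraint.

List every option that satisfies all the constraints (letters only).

D, H

A: has peanut, so not paleo — reject
B: has cod, so not fish-free — out
C: has cod, so not fish-free; has brandy, so not alcohol-free — out
D: rice is permitted under the paleo carve-out; nothing else excluded — OK
E: has rye, so not paleo; has cod, so not fish-free — no
F: has fish sauce, so not fish-free; has coconut oil, so not coconut-free — no
G: has honey, so not paleo; has coconut cream, so not coconut-free — reject
H: rice is permitted under the paleo carve-out; nothing else excluded — keep
I: not usable as a structure; has anchovy, so not fish-free — no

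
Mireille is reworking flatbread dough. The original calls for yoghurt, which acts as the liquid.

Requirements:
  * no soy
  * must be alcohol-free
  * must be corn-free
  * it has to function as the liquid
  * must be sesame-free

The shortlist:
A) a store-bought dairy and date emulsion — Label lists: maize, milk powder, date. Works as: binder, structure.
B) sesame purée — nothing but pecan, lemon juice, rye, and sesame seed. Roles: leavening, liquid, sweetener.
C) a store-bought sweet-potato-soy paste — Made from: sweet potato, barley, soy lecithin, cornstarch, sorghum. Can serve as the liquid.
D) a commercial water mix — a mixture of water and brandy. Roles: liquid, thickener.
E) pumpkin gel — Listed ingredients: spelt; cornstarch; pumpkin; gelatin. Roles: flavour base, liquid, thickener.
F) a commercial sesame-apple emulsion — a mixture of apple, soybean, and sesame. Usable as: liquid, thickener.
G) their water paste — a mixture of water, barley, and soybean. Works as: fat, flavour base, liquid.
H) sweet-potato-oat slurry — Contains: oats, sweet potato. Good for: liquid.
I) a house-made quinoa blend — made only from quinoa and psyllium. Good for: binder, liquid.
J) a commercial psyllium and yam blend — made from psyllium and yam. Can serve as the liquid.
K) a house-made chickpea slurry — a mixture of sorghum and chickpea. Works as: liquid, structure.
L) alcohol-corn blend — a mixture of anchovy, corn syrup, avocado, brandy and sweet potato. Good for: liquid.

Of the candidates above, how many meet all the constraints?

A: not usable as a liquid; has maize, so not corn-free — reject
B: has sesame seed, so not sesame-free — out
C: has cornstarch, so not corn-free; has soy lecithin, so not soy-free — out
D: has brandy, so not alcohol-free — no
E: has cornstarch, so not corn-free — reject
F: has sesame, so not sesame-free; has soybean, so not soy-free — out
G: has soybean, so not soy-free — no
H: nothing on the exclusion list — keep
I: all constraints satisfied — keep
J: works as a liquid, no soy, no sesame — valid
K: nothing on the exclusion list — OK
L: has corn syrup, so not corn-free; has brandy, so not alcohol-free — no

4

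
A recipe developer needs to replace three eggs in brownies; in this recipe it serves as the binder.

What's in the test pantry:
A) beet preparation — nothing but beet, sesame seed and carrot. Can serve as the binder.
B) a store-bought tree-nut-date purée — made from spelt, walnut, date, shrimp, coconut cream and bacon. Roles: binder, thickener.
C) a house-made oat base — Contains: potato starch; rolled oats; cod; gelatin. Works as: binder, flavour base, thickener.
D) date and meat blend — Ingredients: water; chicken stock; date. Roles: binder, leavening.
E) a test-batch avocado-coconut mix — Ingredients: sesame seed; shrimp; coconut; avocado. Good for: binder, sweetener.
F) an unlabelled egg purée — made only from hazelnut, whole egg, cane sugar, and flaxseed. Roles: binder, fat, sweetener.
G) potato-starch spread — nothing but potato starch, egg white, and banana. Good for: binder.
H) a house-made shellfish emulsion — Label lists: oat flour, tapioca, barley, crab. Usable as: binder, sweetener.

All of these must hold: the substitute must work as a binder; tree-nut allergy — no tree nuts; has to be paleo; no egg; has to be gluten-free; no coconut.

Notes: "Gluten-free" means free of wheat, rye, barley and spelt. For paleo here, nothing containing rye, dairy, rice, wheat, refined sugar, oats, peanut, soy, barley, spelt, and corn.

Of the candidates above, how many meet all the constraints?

2

A: all constraints satisfied — valid
B: has spelt, so not gluten-free; has spelt, so not paleo (and 2 more) — no
C: has rolled oats, so not paleo — out
D: only chicken stock, water and date; none excluded — OK
E: has coconut, so not coconut-free — out
F: has cane sugar, so not paleo; has hazelnut, so not tree-nut-free (and 1 more) — no
G: has egg white, so not egg-free — reject
H: has barley, so not gluten-free; has barley, so not paleo — no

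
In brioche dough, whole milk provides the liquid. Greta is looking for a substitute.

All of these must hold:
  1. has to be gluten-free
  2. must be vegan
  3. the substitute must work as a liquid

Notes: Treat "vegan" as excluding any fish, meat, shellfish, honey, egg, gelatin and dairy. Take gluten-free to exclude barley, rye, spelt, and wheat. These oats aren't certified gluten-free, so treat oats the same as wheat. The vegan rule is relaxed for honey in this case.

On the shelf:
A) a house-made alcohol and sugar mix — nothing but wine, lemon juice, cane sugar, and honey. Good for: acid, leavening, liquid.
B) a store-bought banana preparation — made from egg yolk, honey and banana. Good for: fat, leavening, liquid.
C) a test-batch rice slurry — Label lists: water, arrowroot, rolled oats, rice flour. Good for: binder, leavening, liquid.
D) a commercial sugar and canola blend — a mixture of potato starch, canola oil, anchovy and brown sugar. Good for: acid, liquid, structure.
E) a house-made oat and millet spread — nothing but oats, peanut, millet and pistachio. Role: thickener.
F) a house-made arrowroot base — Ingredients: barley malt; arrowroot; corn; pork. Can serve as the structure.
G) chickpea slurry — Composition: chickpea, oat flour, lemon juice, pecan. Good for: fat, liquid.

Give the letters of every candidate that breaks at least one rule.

B, C, D, E, F, G

A: honey is permitted under the vegan carve-out; nothing else excluded — keep
B: has egg yolk, so not vegan — reject
C: has rolled oats, so not gluten-free — no
D: has anchovy, so not vegan — out
E: not usable as a liquid; has oats, so not gluten-free — reject
F: not usable as a liquid; has pork, so not vegan (and 1 more) — no
G: has oat flour, so not gluten-free — reject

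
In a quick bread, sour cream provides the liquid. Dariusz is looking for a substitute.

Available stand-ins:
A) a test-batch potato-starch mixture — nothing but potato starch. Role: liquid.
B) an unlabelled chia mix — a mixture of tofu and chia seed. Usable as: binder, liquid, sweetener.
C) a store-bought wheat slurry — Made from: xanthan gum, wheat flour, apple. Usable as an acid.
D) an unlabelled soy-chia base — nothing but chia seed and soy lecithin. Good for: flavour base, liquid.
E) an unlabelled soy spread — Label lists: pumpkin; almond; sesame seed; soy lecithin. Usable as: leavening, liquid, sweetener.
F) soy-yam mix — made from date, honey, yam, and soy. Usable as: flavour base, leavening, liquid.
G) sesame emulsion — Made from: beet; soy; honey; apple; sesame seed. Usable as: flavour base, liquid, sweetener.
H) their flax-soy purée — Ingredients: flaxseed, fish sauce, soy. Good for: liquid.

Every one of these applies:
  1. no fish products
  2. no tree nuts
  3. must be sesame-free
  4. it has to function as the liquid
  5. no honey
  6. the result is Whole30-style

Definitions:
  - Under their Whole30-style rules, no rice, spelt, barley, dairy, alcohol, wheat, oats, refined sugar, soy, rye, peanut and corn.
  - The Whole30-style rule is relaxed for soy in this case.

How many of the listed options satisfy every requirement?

3

A: nothing on the exclusion list — valid
B: soy is permitted under the Whole30-style carve-out; nothing else excluded — OK
C: not usable as a liquid; has wheat flour, so not Whole30-style — no
D: soy is permitted under the Whole30-style carve-out; nothing else excluded — keep
E: has almond, so not tree-nut-free; has sesame seed, so not sesame-free — out
F: has honey, so not honey-free — no
G: has honey, so not honey-free; has sesame seed, so not sesame-free — reject
H: has fish sauce, so not fish-free — reject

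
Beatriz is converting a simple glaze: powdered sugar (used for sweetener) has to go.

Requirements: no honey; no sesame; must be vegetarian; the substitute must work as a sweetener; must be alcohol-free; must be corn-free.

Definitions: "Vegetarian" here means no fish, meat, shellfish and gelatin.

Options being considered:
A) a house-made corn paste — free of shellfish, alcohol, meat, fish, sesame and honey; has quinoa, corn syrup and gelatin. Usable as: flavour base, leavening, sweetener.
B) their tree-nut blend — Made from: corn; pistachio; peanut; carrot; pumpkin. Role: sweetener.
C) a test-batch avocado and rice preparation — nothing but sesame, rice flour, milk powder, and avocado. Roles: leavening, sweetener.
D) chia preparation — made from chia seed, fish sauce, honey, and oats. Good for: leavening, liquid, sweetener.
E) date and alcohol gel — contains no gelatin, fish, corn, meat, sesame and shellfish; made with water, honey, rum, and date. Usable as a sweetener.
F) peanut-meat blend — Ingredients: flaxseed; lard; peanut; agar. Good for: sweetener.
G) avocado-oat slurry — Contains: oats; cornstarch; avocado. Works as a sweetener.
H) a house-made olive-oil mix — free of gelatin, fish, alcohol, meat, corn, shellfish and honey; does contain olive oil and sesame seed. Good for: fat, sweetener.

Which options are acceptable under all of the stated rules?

A: has gelatin, so not vegetarian; has corn syrup, so not corn-free — no
B: has corn, so not corn-free — reject
C: has sesame, so not sesame-free — out
D: has fish sauce, so not vegetarian; has honey, so not honey-free — reject
E: has honey, so not honey-free; has rum, so not alcohol-free — no
F: has lard, so not vegetarian — reject
G: has cornstarch, so not corn-free — reject
H: has sesame seed, so not sesame-free — no

none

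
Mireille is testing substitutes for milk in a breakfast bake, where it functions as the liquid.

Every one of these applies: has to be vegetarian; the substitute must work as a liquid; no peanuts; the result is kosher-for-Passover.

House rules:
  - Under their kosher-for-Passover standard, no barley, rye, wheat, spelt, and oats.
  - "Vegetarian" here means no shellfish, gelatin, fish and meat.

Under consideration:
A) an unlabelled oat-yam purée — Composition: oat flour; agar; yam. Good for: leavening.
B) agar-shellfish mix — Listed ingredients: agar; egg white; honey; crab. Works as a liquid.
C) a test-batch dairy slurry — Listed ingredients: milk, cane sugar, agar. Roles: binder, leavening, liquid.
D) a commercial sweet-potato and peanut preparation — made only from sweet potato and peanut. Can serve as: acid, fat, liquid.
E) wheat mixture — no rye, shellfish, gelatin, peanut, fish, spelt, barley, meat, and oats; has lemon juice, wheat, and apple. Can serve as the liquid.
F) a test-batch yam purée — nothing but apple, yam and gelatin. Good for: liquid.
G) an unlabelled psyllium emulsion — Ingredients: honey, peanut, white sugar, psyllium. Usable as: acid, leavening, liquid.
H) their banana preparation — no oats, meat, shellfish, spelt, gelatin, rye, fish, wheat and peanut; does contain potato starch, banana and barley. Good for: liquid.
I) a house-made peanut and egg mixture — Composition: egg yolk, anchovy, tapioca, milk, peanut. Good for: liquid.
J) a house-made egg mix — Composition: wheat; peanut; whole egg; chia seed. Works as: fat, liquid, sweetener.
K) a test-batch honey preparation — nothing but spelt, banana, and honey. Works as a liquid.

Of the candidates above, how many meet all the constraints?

1

A: not usable as a liquid; has oat flour, so not kosher-for-Passover — reject
B: has crab, so not vegetarian — no
C: every rule checks out — valid
D: has peanut, so not peanut-free — out
E: has wheat, so not kosher-for-Passover — no
F: has gelatin, so not vegetarian — reject
G: has peanut, so not peanut-free — no
H: has barley, so not kosher-for-Passover — reject
I: has anchovy, so not vegetarian; has peanut, so not peanut-free — out
J: has wheat, so not kosher-for-Passover; has peanut, so not peanut-free — no
K: has spelt, so not kosher-for-Passover — out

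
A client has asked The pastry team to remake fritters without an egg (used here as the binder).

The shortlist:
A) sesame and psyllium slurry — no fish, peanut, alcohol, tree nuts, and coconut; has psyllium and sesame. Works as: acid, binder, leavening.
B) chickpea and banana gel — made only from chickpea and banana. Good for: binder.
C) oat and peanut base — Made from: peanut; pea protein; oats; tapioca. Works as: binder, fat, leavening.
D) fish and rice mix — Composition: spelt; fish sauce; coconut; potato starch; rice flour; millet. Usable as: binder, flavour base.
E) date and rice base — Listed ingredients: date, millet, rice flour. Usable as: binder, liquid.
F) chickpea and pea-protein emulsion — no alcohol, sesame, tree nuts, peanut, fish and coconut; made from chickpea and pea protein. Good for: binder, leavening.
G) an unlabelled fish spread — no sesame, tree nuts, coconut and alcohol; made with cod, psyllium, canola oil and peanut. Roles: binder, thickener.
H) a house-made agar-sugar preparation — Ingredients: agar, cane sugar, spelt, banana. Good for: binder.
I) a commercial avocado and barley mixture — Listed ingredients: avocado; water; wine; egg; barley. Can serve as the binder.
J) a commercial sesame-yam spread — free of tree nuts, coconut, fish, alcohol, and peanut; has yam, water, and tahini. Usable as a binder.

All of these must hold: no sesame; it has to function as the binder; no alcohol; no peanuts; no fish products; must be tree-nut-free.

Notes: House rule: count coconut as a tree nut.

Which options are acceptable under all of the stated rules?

A: has sesame, so not sesame-free — no
B: tree-nut-free, no alcohol — keep
C: has peanut, so not peanut-free — out
D: has coconut, so not tree-nut-free; has fish sauce, so not fish-free — no
E: all constraints satisfied — valid
F: tree-nut-free, no alcohol — OK
G: has peanut, so not peanut-free; has cod, so not fish-free — reject
H: spelt and cane sugar etc. — none of it excluded — keep
I: has wine, so not alcohol-free — reject
J: has tahini, so not sesame-free — no

B, E, F, H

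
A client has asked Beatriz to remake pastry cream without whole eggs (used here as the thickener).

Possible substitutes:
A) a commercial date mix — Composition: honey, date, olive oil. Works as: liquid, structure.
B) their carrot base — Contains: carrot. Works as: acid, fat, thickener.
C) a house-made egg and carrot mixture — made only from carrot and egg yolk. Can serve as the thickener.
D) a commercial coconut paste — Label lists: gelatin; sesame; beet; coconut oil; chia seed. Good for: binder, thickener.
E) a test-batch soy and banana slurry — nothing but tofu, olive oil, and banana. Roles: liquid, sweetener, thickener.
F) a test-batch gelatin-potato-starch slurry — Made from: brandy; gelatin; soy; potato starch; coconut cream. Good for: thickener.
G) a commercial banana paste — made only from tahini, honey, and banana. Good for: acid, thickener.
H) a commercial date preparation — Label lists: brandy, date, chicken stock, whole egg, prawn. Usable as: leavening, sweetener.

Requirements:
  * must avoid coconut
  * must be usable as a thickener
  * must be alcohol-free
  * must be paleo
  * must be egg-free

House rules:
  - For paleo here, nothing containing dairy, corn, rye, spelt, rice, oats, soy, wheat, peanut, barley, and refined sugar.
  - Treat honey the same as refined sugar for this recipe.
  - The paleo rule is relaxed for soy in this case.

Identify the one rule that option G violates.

paleo

usable as a thickener: satisfied
paleo: has honey — fails
egg-free: satisfied
coconut-free: satisfied
alcohol-free: satisfied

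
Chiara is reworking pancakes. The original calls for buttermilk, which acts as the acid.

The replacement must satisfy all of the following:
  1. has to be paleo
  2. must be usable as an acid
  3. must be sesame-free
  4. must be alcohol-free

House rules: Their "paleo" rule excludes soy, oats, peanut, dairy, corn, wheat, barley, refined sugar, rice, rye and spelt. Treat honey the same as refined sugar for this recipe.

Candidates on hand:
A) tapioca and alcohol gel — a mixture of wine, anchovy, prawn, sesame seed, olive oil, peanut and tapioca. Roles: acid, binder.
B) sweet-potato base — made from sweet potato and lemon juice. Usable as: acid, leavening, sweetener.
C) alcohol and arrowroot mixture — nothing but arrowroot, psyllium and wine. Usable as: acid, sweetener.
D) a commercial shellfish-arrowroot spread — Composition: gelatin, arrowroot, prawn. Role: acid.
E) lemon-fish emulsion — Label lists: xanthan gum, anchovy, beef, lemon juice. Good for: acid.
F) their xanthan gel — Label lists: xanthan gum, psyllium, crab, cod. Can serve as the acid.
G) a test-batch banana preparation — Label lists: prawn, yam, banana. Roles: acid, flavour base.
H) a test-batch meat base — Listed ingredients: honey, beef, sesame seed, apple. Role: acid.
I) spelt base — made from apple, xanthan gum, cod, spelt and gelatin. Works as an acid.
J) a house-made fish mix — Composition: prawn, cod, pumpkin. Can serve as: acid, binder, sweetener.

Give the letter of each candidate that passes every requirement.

A: has peanut, so not paleo; has wine, so not alcohol-free (and 1 more) — out
B: nothing on the exclusion list — valid
C: has wine, so not alcohol-free — out
D: paleo, no sesame — valid
E: works as an acid, no sesame, no alcohol — keep
F: all constraints satisfied — keep
G: all constraints satisfied — OK
H: has honey, so not paleo; has sesame seed, so not sesame-free — out
I: has spelt, so not paleo — out
J: works as an acid, paleo, no sesame — OK

B, D, E, F, G, J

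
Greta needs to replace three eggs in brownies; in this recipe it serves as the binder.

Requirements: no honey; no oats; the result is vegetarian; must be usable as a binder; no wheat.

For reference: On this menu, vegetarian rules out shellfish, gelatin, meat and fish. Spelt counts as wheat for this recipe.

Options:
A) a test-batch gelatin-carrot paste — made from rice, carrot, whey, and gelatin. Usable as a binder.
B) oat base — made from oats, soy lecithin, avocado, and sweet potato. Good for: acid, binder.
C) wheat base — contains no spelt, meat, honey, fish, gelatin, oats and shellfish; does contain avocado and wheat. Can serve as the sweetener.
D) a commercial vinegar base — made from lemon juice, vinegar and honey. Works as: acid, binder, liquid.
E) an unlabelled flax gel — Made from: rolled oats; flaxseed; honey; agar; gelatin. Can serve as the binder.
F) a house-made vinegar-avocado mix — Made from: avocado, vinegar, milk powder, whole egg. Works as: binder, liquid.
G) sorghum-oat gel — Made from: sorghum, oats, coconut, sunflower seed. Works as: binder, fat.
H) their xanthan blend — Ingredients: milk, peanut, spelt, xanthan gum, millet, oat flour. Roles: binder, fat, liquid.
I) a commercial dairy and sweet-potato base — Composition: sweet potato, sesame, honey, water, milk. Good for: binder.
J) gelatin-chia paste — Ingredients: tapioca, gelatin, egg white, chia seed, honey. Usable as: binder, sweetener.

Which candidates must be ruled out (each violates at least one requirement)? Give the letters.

A: has gelatin, so not vegetarian — no
B: has oats, so not oat-free — no
C: not usable as a binder; has wheat, so not wheat-free — reject
D: has honey, so not honey-free — no
E: has gelatin, so not vegetarian; has rolled oats, so not oat-free (and 1 more) — out
F: vegetarian, no honey — keep
G: has oats, so not oat-free — out
H: has oat flour, so not oat-free; has spelt, so not wheat-free — no
I: has honey, so not honey-free — reject
J: has gelatin, so not vegetarian; has honey, so not honey-free — reject

A, B, C, D, E, G, H, I, J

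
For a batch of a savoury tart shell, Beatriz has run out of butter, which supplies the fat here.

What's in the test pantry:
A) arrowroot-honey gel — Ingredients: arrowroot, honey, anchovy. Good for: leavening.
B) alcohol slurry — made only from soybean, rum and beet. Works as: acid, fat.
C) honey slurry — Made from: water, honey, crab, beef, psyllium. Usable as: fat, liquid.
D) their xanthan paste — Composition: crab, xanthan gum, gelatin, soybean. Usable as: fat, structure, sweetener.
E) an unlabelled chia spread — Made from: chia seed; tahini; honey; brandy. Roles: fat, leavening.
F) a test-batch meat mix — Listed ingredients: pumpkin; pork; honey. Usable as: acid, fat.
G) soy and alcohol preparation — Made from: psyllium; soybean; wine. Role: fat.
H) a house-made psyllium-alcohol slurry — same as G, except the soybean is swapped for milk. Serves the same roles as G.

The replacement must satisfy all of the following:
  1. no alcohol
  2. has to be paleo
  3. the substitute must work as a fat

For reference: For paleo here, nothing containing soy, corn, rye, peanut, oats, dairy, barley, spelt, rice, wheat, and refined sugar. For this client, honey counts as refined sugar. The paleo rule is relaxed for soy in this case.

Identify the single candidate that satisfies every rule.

D

A: not usable as a fat; has honey, so not paleo — out
B: has rum, so not alcohol-free — out
C: has honey, so not paleo — reject
D: soy is permitted under the paleo carve-out; nothing else excluded — keep
E: has honey, so not paleo; has brandy, so not alcohol-free — reject
F: has honey, so not paleo — no
G: has wine, so not alcohol-free — no
H: has milk, so not paleo; has wine, so not alcohol-free — out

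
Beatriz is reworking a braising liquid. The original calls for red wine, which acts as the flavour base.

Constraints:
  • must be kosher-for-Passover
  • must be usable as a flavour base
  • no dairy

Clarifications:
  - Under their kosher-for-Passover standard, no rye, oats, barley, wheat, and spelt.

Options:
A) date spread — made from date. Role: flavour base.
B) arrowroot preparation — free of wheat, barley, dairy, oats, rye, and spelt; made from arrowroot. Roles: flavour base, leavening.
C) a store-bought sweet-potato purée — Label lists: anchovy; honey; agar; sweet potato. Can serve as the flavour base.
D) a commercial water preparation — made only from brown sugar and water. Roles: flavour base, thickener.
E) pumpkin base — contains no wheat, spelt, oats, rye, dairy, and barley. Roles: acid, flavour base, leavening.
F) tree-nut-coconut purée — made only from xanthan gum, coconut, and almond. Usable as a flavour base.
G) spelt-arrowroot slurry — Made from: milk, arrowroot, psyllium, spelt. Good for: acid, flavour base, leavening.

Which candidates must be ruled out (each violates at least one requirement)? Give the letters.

G

A: only date; none excluded — valid
B: nothing on the exclusion list — OK
C: anchovy and honey etc. — none of it excluded — OK
D: only brown sugar and water; none excluded — valid
E: works as a flavour base, kosher-for-Passover, no dairy — valid
F: all constraints satisfied — keep
G: has spelt, so not kosher-for-Passover; has milk, so not dairy-free — out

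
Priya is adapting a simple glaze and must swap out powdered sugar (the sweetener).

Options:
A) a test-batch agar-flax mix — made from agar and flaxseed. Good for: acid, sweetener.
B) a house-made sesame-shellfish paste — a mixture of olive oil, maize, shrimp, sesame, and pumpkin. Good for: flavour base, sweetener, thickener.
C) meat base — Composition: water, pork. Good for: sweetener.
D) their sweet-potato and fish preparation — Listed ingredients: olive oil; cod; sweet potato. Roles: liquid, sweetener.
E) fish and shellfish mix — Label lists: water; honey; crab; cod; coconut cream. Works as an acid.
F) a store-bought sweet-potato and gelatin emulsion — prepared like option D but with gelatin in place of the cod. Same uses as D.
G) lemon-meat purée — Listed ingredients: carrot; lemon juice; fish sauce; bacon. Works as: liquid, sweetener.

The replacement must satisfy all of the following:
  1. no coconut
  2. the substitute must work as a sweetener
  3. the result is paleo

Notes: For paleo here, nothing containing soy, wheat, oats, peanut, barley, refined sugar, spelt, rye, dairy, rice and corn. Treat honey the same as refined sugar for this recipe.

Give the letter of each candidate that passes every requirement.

A, C, D, F, G

A: only flaxseed and agar; none excluded — keep
B: has maize, so not paleo — out
C: only pork and water; none excluded — valid
D: only cod, sweet potato and olive oil; none excluded — OK
E: not usable as a sweetener; has honey, so not paleo (and 1 more) — no
F: nothing on the exclusion list — keep
G: fish sauce and bacon etc. — none of it excluded — keep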